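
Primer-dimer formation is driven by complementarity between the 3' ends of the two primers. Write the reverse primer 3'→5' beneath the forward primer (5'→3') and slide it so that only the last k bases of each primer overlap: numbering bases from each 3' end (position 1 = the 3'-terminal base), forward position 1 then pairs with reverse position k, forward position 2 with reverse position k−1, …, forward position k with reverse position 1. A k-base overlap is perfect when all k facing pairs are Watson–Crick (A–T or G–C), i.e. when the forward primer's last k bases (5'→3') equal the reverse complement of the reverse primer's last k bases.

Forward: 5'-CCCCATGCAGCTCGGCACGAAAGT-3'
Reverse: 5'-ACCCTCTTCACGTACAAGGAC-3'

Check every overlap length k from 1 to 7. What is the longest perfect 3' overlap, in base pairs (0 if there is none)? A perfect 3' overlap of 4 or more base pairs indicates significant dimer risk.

Longest perfect overlap: 2 complementary base pairs; below the dimer-risk threshold (threshold 4).

Last 7 bases (5'→3') — forward …CGAAAGT, reverse …CAAGGAC.
Reverse complement of the reverse primer's last 7 bases: GTCCTTG; its first k bases are the reverse complement of the reverse primer's last k bases, so a perfect k-base overlap needs the forward primer's last k bases to equal them.
Comparing (forward last k vs required): k=1: T vs G ✗; k=2: GT vs GT ✓; k=3: AGT vs GTC ✗; k=4: AAGT vs GTCC ✗; k=5: AAAGT vs GTCCT ✗; k=6: GAAAGT vs GTCCTT ✗; k=7: CGAAAGT vs GTCCTTG ✗.
Only k = 2 is perfect, so the longest perfect 3' overlap is 2.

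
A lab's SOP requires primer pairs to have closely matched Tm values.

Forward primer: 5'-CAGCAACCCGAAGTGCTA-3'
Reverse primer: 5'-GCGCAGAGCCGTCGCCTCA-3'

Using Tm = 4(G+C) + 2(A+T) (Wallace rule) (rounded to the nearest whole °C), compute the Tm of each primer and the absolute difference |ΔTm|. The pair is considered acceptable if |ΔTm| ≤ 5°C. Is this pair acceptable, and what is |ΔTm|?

Forward: A=6 T=2 G=4 C=6 → Tm = 2·8 + 4·10 = 56°C.
Reverse: A=3 T=2 G=6 C=8 → Tm = 2·5 + 4·14 = 66°C.
|ΔTm| = |56 − 66| = 10°C, > 5°C.

|ΔTm| = 10°C; the pair is not acceptable.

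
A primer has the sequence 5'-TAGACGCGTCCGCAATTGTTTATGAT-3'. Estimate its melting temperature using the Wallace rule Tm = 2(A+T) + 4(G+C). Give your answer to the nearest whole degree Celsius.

Base counts: A=6, T=9, G=6, C=5 (length 26).
Tm = 2·(6+9) + 4·(6+5) = 2·15 + 4·11 = 30 + 44 = 74°C.

74°C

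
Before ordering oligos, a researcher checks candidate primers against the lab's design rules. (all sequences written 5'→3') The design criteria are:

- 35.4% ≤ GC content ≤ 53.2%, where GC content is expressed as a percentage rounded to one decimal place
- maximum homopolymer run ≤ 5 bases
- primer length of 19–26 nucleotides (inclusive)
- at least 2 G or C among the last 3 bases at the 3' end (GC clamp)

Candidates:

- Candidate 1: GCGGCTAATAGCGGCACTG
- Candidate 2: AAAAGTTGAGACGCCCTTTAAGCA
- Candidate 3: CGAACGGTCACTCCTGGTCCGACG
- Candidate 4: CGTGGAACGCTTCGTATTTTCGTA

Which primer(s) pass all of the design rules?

Candidate 2 only.

Candidate 1 (19 nt, A=4 T=3 G=7 C=5): GC 12/19 = 63.2%, outside 35.4–53.2% ✗; longest run = 2 ✓; length 19 ✓; 3' end CTG has 2 G/C ✓ — fails.
Candidate 2 (24 nt, A=9 T=5 G=5 C=5): GC 10/24 = 41.7% ✓; longest run = 4 ✓; length 24 ✓; 3' end GCA has 2 G/C ✓ — passes.
Candidate 3 (24 nt, A=4 T=4 G=7 C=9): GC 16/24 = 66.7%, outside 35.4–53.2% ✗; longest run = 2 ✓; length 24 ✓; 3' end ACG has 2 G/C ✓ — fails.
Candidate 4 (24 nt, A=4 T=9 G=6 C=5): GC 11/24 = 45.8% ✓; longest run = 4 ✓; length 24 ✓; 3' end GTA has 1 G/C, need ≥2 ✗ — fails.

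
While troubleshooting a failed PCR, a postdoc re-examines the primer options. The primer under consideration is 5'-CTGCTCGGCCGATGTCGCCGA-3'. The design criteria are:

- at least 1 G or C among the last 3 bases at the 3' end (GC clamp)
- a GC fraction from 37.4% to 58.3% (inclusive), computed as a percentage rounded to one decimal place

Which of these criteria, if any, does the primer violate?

Base counts: A=2, T=4, G=7, C=8 (length 21).
GC clamp: 3' end CGA has 2 G/C ✓
GC content: GC 15/21 = 71.4%, outside 37.4–58.3% ✗

Fails: GC content.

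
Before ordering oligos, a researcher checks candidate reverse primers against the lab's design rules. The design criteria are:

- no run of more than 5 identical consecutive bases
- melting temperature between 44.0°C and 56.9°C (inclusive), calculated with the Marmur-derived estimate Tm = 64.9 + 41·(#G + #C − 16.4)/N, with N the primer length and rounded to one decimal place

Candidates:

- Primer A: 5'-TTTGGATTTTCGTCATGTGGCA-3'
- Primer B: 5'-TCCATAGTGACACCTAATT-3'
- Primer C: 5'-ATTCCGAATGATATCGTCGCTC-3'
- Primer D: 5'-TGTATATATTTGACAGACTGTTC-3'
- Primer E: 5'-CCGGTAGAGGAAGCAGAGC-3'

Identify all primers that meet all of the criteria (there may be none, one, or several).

Primer A (22 nt, A=3 T=10 G=6 C=3): longest run = 4 ✓; Tm = 64.9 + 41·(9 − 16.4)/22 = 51.1°C ✓ — passes.
Primer B (19 nt, A=6 T=6 G=2 C=5): longest run = 2 ✓; Tm = 64.9 + 41·(7 − 16.4)/19 = 44.6°C ✓ — passes.
Primer C (22 nt, A=5 T=7 G=4 C=6): longest run = 2 ✓; Tm = 64.9 + 41·(10 − 16.4)/22 = 53.0°C ✓ — passes.
Primer D (23 nt, A=6 T=10 G=4 C=3): longest run = 3 ✓; Tm = 64.9 + 41·(7 − 16.4)/23 = 48.1°C ✓ — passes.
Primer E (19 nt, A=6 T=1 G=8 C=4): longest run = 2 ✓; Tm = 64.9 + 41·(12 − 16.4)/19 = 55.4°C ✓ — passes.

Primer A, Primer B, Primer C, Primer D and Primer E.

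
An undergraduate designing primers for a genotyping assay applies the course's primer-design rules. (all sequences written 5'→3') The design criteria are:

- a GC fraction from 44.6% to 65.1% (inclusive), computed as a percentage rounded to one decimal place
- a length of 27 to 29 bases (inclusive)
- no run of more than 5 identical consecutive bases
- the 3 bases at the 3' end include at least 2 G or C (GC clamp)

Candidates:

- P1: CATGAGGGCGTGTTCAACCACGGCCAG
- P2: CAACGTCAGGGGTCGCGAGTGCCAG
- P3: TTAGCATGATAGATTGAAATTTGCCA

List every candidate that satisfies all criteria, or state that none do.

P1 (27 nt, A=6 T=4 G=9 C=8): GC 17/27 = 63.0% ✓; length 27 ✓; longest run = 3 ✓; 3' end CAG has 2 G/C ✓ — passes.
P2 (25 nt, A=5 T=3 G=10 C=7): GC 17/25 = 68.0%, outside 44.6–65.1% ✗; length 25, outside 27–29 ✗; longest run = 4 ✓; 3' end CAG has 2 G/C ✓ — fails.
P3 (26 nt, A=9 T=9 G=5 C=3): GC 8/26 = 30.8%, outside 44.6–65.1% ✗; length 26, outside 27–29 ✗; longest run = 3 ✓; 3' end CCA has 2 G/C ✓ — fails.

P1 only.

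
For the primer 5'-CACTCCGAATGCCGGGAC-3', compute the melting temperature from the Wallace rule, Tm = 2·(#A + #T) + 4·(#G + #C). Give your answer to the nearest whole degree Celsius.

60°C

Base counts: A=4, T=2, G=5, C=7 (length 18).
Tm = 2·(4+2) + 4·(5+7) = 2·6 + 4·12 = 12 + 48 = 60°C.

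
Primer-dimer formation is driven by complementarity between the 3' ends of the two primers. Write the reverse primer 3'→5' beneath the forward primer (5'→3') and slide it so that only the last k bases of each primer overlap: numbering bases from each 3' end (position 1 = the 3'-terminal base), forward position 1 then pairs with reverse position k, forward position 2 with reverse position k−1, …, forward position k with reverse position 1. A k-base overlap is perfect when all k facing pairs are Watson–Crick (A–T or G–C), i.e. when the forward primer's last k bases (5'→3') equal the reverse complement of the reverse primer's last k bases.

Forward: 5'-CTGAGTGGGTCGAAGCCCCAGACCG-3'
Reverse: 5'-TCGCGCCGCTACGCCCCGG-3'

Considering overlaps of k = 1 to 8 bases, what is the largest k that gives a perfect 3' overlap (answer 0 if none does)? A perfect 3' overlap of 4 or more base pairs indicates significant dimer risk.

Longest perfect overlap: 3 complementary base pairs; below the dimer-risk threshold (threshold 4).

Last 8 bases (5'→3') — forward …CCAGACCG, reverse …CGCCCCGG.
Reverse complement of the reverse primer's last 8 bases: CCGGGGCG; its first k bases are the reverse complement of the reverse primer's last k bases, so a perfect k-base overlap needs the forward primer's last k bases to equal them.
Comparing (forward last k vs required): k=1: G vs C ✗; k=2: CG vs CC ✗; k=3: CCG vs CCG ✓; k=4: ACCG vs CCGG ✗; k=5: GACCG vs CCGGG ✗; k=6: AGACCG vs CCGGGG ✗; k=7: CAGACCG vs CCGGGGC ✗; k=8: CCAGACCG vs CCGGGGCG ✗.
Only k = 3 is perfect, so the longest perfect 3' overlap is 3.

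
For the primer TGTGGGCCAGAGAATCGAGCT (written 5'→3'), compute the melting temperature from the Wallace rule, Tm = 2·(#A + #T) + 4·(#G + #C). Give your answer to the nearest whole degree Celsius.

66°C

Base counts: A=5, T=4, G=8, C=4 (length 21).
Tm = 2·(5+4) + 4·(8+4) = 2·9 + 4·12 = 18 + 48 = 66°C.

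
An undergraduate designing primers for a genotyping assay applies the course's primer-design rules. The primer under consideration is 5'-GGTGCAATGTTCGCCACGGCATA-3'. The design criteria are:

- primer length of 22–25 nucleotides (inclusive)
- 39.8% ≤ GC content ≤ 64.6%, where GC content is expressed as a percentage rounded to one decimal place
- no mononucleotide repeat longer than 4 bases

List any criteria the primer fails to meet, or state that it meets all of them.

Base counts: A=5, T=5, G=7, C=6 (length 23).
length: length 23 ✓
GC content: GC 13/23 = 56.5% ✓
homopolymer run: longest run = 2 ✓

Meets all criteria.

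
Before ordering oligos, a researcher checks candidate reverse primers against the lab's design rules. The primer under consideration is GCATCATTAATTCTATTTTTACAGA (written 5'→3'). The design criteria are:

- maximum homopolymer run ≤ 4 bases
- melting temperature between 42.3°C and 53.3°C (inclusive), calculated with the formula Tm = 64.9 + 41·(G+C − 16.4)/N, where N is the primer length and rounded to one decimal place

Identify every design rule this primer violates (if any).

Fails: homopolymer run.

Base counts: A=8, T=11, G=2, C=4 (length 25).
homopolymer run: longest run = 5, exceeds 4 ✗
Tm: Tm = 64.9 + 41·(6 − 16.4)/25 = 47.8°C ✓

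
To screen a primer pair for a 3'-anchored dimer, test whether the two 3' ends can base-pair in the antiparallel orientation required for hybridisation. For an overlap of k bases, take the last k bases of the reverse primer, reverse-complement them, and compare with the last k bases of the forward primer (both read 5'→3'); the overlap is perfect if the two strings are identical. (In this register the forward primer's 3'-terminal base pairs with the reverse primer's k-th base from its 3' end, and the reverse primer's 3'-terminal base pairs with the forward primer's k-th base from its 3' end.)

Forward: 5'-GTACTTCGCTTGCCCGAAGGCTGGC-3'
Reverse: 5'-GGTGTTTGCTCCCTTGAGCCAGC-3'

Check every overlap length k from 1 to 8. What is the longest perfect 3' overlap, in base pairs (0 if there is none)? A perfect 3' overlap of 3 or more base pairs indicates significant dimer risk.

Longest perfect overlap: 6 complementary base pairs; significant dimer risk (threshold 3).

Last 8 bases (5'→3') — forward …AGGCTGGC, reverse …GAGCCAGC.
Reverse complement of the reverse primer's last 8 bases: GCTGGCTC; its first k bases are the reverse complement of the reverse primer's last k bases, so a perfect k-base overlap needs the forward primer's last k bases to equal them.
Comparing (forward last k vs required): k=1: C vs G ✗; k=2: GC vs GC ✓; k=3: GGC vs GCT ✗; k=4: TGGC vs GCTG ✗; k=5: CTGGC vs GCTGG ✗; k=6: GCTGGC vs GCTGGC ✓; k=7: GGCTGGC vs GCTGGCT ✗; k=8: AGGCTGGC vs GCTGGCTC ✗.
Perfect overlaps at k = 2, 6; the largest is 6.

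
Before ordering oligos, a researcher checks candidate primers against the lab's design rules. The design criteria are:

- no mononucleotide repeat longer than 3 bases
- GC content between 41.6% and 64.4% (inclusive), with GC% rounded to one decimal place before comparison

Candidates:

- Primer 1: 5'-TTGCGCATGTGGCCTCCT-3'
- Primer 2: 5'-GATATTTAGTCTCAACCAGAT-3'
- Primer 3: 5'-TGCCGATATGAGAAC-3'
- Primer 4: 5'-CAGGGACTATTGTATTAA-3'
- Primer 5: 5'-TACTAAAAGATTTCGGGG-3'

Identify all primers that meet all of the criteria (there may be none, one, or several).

Primer 1 (18 nt, A=1 T=6 G=5 C=6): longest run = 2 ✓; GC 11/18 = 61.1% ✓ — passes.
Primer 2 (21 nt, A=7 T=7 G=3 C=4): longest run = 3 ✓; GC 7/21 = 33.3%, outside 41.6–64.4% ✗ — fails.
Primer 3 (15 nt, A=5 T=3 G=4 C=3): longest run = 2 ✓; GC 7/15 = 46.7% ✓ — passes.
Primer 4 (18 nt, A=6 T=6 G=4 C=2): longest run = 3 ✓; GC 6/18 = 33.3%, outside 41.6–64.4% ✗ — fails.
Primer 5 (18 nt, A=6 T=5 G=5 C=2): longest run = 4, exceeds 3 ✗; GC 7/18 = 38.9%, outside 41.6–64.4% ✗ — fails.

Primer 1 and Primer 3.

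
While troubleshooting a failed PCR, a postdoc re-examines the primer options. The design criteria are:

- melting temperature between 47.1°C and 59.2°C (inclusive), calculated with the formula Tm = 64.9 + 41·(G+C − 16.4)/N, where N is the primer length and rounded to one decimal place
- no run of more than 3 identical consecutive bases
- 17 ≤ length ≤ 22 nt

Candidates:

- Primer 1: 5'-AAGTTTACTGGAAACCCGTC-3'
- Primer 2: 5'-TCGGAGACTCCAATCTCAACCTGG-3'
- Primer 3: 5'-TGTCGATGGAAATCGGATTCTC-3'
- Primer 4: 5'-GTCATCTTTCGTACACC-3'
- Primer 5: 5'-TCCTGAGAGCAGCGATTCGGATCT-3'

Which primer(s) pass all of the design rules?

Primer 1 and Primer 3.

Primer 1 (20 nt, A=6 T=5 G=4 C=5): Tm = 64.9 + 41·(9 − 16.4)/20 = 49.7°C ✓; longest run = 3 ✓; length 20 ✓ — passes.
Primer 2 (24 nt, A=6 T=5 G=5 C=8): Tm = 64.9 + 41·(13 − 16.4)/24 = 59.1°C ✓; longest run = 2 ✓; length 24, outside 17–22 ✗ — fails.
Primer 3 (22 nt, A=5 T=7 G=6 C=4): Tm = 64.9 + 41·(10 − 16.4)/22 = 53.0°C ✓; longest run = 3 ✓; length 22 ✓ — passes.
Primer 4 (17 nt, A=3 T=6 G=2 C=6): Tm = 64.9 + 41·(8 − 16.4)/17 = 44.6°C, outside 47.1–59.2°C ✗; longest run = 3 ✓; length 17 ✓ — fails.
Primer 5 (24 nt, A=5 T=6 G=7 C=6): Tm = 64.9 + 41·(13 − 16.4)/24 = 59.1°C ✓; longest run = 2 ✓; length 24, outside 17–22 ✗ — fails.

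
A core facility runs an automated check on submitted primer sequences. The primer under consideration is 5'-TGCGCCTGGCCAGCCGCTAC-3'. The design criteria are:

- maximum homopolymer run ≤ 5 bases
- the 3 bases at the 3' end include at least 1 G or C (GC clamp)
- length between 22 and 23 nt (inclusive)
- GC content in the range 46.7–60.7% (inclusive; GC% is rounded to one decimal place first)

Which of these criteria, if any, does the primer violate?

Base counts: A=2, T=3, G=6, C=9 (length 20).
homopolymer run: longest run = 2 ✓
GC clamp: 3' end TAC has 1 G/C ✓
length: length 20, outside 22–23 ✗
GC content: GC 15/20 = 75.0%, outside 46.7–60.7% ✗

Fails: length, GC content.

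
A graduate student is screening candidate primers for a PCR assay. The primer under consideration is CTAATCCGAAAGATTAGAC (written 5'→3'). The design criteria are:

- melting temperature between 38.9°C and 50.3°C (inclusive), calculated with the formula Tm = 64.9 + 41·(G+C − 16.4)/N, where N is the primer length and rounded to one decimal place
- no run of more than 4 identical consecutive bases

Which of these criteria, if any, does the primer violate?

Base counts: A=8, T=4, G=3, C=4 (length 19).
Tm: Tm = 64.9 + 41·(7 − 16.4)/19 = 44.6°C ✓
homopolymer run: longest run = 3 ✓

Meets all criteria.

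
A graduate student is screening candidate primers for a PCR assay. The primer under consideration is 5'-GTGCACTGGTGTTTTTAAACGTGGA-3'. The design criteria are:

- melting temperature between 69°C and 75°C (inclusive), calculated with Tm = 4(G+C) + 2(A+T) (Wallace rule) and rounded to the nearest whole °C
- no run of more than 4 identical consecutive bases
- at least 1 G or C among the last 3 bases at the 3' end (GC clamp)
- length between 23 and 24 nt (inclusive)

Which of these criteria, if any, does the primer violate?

Fails: homopolymer run, length.

Base counts: A=5, T=9, G=8, C=3 (length 25).
Tm: Tm = 2·14 + 4·11 = 72°C ✓
homopolymer run: longest run = 5, exceeds 4 ✗
GC clamp: 3' end GGA has 2 G/C ✓
length: length 25, outside 23–24 ✗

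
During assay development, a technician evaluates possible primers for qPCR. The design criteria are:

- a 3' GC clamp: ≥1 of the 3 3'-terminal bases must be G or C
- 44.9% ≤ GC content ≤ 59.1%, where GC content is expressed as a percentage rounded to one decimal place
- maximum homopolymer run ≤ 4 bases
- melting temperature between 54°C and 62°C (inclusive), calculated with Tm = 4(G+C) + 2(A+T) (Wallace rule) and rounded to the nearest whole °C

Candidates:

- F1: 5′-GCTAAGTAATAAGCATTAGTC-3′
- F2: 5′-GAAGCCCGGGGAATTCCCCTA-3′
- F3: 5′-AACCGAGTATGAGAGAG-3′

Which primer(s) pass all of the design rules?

F1 (21 nt, A=8 T=6 G=4 C=3): 3' end GTC has 2 G/C ✓; GC 7/21 = 33.3%, outside 44.9–59.1% ✗; longest run = 2 ✓; Tm = 2·14 + 4·7 = 56°C ✓ — fails.
F2 (21 nt, A=5 T=3 G=6 C=7): 3' end CTA has 1 G/C ✓; GC 13/21 = 61.9%, outside 44.9–59.1% ✗; longest run = 4 ✓; Tm = 2·8 + 4·13 = 68°C, outside 54–62°C ✗ — fails.
F3 (17 nt, A=7 T=2 G=6 C=2): 3' end GAG has 2 G/C ✓; GC 8/17 = 47.1% ✓; longest run = 2 ✓; Tm = 2·9 + 4·8 = 50°C, outside 54–62°C ✗ — fails.

None of the candidates satisfy all criteria.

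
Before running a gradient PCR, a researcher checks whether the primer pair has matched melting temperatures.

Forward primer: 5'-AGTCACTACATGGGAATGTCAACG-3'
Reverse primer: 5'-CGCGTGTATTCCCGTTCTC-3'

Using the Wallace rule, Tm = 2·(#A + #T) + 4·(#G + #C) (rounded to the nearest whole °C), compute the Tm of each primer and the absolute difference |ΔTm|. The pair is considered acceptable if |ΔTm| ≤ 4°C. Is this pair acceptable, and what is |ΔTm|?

|ΔTm| = 10°C; the pair is not acceptable.

Forward: A=8 T=5 G=6 C=5 → Tm = 2·13 + 4·11 = 70°C.
Reverse: A=1 T=7 G=4 C=7 → Tm = 2·8 + 4·11 = 60°C.
|ΔTm| = |70 − 60| = 10°C, > 4°C.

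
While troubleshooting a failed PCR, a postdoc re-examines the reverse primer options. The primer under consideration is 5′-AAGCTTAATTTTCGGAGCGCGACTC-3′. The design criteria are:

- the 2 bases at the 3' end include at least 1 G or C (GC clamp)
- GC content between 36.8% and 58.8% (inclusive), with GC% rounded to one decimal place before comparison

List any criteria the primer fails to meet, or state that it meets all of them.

Meets all criteria.

Base counts: A=6, T=7, G=6, C=6 (length 25).
GC clamp: 3' end TC has 1 G/C ✓
GC content: GC 12/25 = 48.0% ✓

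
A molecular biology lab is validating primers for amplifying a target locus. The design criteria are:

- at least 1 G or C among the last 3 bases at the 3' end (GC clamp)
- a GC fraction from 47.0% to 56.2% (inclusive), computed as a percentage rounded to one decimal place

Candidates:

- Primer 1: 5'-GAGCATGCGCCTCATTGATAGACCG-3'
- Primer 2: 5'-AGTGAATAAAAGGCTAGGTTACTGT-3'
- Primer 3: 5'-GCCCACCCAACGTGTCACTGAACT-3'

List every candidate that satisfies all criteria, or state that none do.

Primer 1 (25 nt, A=6 T=5 G=7 C=7): 3' end CCG has 3 G/C ✓; GC 14/25 = 56.0% ✓ — passes.
Primer 2 (25 nt, A=9 T=7 G=7 C=2): 3' end TGT has 1 G/C ✓; GC 9/25 = 36.0%, outside 47.0–56.2% ✗ — fails.
Primer 3 (24 nt, A=6 T=4 G=4 C=10): 3' end ACT has 1 G/C ✓; GC 14/24 = 58.3%, outside 47.0–56.2% ✗ — fails.

Primer 1 only.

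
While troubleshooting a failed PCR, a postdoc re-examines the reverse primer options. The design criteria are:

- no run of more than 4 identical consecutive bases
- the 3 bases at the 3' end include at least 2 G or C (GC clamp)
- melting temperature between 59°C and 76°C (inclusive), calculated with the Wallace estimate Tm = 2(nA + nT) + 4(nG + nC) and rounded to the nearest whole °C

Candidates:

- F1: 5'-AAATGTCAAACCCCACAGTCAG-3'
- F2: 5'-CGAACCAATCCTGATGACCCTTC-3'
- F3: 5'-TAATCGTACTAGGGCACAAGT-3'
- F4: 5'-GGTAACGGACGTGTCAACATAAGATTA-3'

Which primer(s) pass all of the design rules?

F1 (22 nt, A=9 T=3 G=3 C=7): longest run = 4 ✓; 3' end CAG has 2 G/C ✓; Tm = 2·12 + 4·10 = 64°C ✓ — passes.
F2 (23 nt, A=6 T=5 G=3 C=9): longest run = 3 ✓; 3' end TTC has 1 G/C, need ≥2 ✗; Tm = 2·11 + 4·12 = 70°C ✓ — fails.
F3 (21 nt, A=7 T=5 G=5 C=4): longest run = 3 ✓; 3' end AGT has 1 G/C, need ≥2 ✗; Tm = 2·12 + 4·9 = 60°C ✓ — fails.
F4 (27 nt, A=10 T=6 G=7 C=4): longest run = 2 ✓; 3' end TTA has 0 G/C, need ≥2 ✗; Tm = 2·16 + 4·11 = 76°C ✓ — fails.

F1 only.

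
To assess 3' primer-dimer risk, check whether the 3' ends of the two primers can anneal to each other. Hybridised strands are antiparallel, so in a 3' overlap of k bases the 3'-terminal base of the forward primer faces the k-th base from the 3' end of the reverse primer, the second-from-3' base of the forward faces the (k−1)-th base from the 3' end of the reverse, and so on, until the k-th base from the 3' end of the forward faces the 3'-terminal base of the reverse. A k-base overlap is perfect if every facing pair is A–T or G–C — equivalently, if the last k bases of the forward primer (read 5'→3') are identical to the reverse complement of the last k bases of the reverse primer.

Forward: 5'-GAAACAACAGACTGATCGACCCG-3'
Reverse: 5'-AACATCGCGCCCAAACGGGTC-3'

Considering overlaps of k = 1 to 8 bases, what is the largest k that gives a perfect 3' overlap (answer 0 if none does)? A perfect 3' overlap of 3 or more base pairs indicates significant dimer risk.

Last 8 bases (5'→3') — forward …TCGACCCG, reverse …AACGGGTC.
Reverse complement of the reverse primer's last 8 bases: GACCCGTT; its first k bases are the reverse complement of the reverse primer's last k bases, so a perfect k-base overlap needs the forward primer's last k bases to equal them.
Comparing (forward last k vs required): k=1: G vs G ✓; k=2: CG vs GA ✗; k=3: CCG vs GAC ✗; k=4: CCCG vs GACC ✗; k=5: ACCCG vs GACCC ✗; k=6: GACCCG vs GACCCG ✓; k=7: CGACCCG vs GACCCGT ✗; k=8: TCGACCCG vs GACCCGTT ✗.
Perfect overlaps at k = 1, 6; the largest is 6.

Longest perfect overlap: 6 complementary base pairs; significant dimer risk (threshold 3).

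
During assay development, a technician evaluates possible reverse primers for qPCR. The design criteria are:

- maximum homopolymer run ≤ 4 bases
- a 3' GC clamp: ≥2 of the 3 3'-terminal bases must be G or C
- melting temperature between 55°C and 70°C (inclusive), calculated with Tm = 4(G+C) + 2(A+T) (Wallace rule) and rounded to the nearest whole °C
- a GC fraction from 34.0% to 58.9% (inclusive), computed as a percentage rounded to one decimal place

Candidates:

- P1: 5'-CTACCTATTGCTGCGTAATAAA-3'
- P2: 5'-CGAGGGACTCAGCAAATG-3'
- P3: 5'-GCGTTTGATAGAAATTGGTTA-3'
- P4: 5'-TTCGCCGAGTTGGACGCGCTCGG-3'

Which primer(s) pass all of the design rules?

None of the candidates satisfy all criteria.

P1 (22 nt, A=7 T=7 G=3 C=5): longest run = 3 ✓; 3' end AAA has 0 G/C, need ≥2 ✗; Tm = 2·14 + 4·8 = 60°C ✓; GC 8/22 = 36.4% ✓ — fails.
P2 (18 nt, A=6 T=2 G=6 C=4): longest run = 3 ✓; 3' end ATG has 1 G/C, need ≥2 ✗; Tm = 2·8 + 4·10 = 56°C ✓; GC 10/18 = 55.6% ✓ — fails.
P3 (21 nt, A=6 T=8 G=6 C=1): longest run = 3 ✓; 3' end TTA has 0 G/C, need ≥2 ✗; Tm = 2·14 + 4·7 = 56°C ✓; GC 7/21 = 33.3%, outside 34.0–58.9% ✗ — fails.
P4 (23 nt, A=2 T=5 G=9 C=7): longest run = 2 ✓; 3' end CGG has 3 G/C ✓; Tm = 2·7 + 4·16 = 78°C, outside 55–70°C ✗; GC 16/23 = 69.6%, outside 34.0–58.9% ✗ — fails.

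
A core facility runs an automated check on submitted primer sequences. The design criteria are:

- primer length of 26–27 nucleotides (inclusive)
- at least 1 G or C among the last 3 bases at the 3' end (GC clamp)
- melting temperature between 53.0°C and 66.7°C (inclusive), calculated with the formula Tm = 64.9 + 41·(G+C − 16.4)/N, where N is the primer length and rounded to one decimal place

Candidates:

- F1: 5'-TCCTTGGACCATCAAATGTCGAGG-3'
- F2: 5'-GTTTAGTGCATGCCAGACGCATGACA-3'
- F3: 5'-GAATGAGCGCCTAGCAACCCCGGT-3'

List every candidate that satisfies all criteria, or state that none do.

F2 only.

F1 (24 nt, A=6 T=6 G=6 C=6): length 24, outside 26–27 ✗; 3' end AGG has 2 G/C ✓; Tm = 64.9 + 41·(12 − 16.4)/24 = 57.4°C ✓ — fails.
F2 (26 nt, A=7 T=6 G=7 C=6): length 26 ✓; 3' end ACA has 1 G/C ✓; Tm = 64.9 + 41·(13 − 16.4)/26 = 59.5°C ✓ — passes.
F3 (24 nt, A=6 T=3 G=7 C=8): length 24, outside 26–27 ✗; 3' end GGT has 2 G/C ✓; Tm = 64.9 + 41·(15 − 16.4)/24 = 62.5°C ✓ — fails.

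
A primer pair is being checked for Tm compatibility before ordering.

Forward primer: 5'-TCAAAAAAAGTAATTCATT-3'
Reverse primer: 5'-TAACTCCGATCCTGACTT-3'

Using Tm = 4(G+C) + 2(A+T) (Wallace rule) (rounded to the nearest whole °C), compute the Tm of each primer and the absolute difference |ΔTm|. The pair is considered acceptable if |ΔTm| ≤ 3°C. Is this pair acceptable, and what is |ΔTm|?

|ΔTm| = 8°C; the pair is not acceptable.

Forward: A=10 T=6 G=1 C=2 → Tm = 2·16 + 4·3 = 44°C.
Reverse: A=4 T=6 G=2 C=6 → Tm = 2·10 + 4·8 = 52°C.
|ΔTm| = |44 − 52| = 8°C, > 3°C.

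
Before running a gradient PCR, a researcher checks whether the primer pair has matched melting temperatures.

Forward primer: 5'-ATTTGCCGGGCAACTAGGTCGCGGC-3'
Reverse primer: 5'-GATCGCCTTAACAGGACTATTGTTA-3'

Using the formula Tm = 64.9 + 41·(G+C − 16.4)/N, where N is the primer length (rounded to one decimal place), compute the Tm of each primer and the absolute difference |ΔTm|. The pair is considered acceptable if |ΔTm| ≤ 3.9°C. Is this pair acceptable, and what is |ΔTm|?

Forward: G+C = 16, N = 25 → Tm = 64.9 + 41·(16 − 16.4)/25 = 64.2°C.
Reverse: G+C = 10, N = 25 → Tm = 64.9 + 41·(10 − 16.4)/25 = 54.4°C.
|ΔTm| = |64.2 − 54.4| = 9.8°C, > 3.9°C.

|ΔTm| = 9.8°C; the pair is not acceptable.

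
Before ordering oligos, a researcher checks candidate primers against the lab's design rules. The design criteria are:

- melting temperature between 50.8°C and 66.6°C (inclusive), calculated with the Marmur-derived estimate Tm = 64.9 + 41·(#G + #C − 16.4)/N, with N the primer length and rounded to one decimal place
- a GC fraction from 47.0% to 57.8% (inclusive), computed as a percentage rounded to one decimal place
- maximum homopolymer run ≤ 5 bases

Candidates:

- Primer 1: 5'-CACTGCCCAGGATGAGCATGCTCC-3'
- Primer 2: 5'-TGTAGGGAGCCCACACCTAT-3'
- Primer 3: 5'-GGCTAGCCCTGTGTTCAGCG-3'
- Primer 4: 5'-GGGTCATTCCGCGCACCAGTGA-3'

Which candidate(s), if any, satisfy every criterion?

Primer 2 only.

Primer 1 (24 nt, A=5 T=4 G=6 C=9): Tm = 64.9 + 41·(15 − 16.4)/24 = 62.5°C ✓; GC 15/24 = 62.5%, outside 47.0–57.8% ✗; longest run = 3 ✓ — fails.
Primer 2 (20 nt, A=5 T=4 G=5 C=6): Tm = 64.9 + 41·(11 − 16.4)/20 = 53.8°C ✓; GC 11/20 = 55.0% ✓; longest run = 3 ✓ — passes.
Primer 3 (20 nt, A=2 T=5 G=7 C=6): Tm = 64.9 + 41·(13 − 16.4)/20 = 57.9°C ✓; GC 13/20 = 65.0%, outside 47.0–57.8% ✗; longest run = 3 ✓ — fails.
Primer 4 (22 nt, A=4 T=4 G=7 C=7): Tm = 64.9 + 41·(14 − 16.4)/22 = 60.4°C ✓; GC 14/22 = 63.6%, outside 47.0–57.8% ✗; longest run = 3 ✓ — fails.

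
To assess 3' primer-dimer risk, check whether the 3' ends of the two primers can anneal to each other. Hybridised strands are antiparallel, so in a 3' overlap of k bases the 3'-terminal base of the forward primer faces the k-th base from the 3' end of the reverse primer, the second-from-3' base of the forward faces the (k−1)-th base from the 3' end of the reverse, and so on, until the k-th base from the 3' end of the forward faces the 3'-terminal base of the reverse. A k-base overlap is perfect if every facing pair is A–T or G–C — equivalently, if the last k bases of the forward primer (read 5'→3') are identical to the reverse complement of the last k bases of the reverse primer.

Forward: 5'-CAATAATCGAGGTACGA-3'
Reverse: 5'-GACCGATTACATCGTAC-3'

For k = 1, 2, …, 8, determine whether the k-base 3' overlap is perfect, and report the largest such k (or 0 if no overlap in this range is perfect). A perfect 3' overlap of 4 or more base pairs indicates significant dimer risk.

Last 8 bases (5'→3') — forward …AGGTACGA, reverse …CATCGTAC.
Reverse complement of the reverse primer's last 8 bases: GTACGATG; its first k bases are the reverse complement of the reverse primer's last k bases, so a perfect k-base overlap needs the forward primer's last k bases to equal them.
Comparing (forward last k vs required): k=1: A vs G ✗; k=2: GA vs GT ✗; k=3: CGA vs GTA ✗; k=4: ACGA vs GTAC ✗; k=5: TACGA vs GTACG ✗; k=6: GTACGA vs GTACGA ✓; k=7: GGTACGA vs GTACGAT ✗; k=8: AGGTACGA vs GTACGATG ✗.
Only k = 6 is perfect, so the longest perfect 3' overlap is 6.

Longest perfect overlap: 6 complementary base pairs; significant dimer risk (threshold 4).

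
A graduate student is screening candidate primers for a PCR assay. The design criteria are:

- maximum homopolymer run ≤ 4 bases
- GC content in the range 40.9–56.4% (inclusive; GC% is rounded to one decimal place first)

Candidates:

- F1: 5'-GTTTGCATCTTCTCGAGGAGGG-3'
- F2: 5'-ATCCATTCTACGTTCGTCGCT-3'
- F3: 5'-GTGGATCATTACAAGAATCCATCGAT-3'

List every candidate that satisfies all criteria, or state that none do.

F1 and F2.

F1 (22 nt, A=3 T=7 G=8 C=4): longest run = 3 ✓; GC 12/22 = 54.5% ✓ — passes.
F2 (21 nt, A=3 T=8 G=3 C=7): longest run = 2 ✓; GC 10/21 = 47.6% ✓ — passes.
F3 (26 nt, A=9 T=7 G=5 C=5): longest run = 2 ✓; GC 10/26 = 38.5%, outside 40.9–56.4% ✗ — fails.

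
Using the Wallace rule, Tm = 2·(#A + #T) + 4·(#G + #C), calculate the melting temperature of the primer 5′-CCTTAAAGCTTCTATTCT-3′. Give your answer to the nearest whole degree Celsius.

Base counts: A=4, T=8, G=1, C=5 (length 18).
Tm = 2·(4+8) + 4·(1+5) = 2·12 + 4·6 = 24 + 24 = 48°C.

48°C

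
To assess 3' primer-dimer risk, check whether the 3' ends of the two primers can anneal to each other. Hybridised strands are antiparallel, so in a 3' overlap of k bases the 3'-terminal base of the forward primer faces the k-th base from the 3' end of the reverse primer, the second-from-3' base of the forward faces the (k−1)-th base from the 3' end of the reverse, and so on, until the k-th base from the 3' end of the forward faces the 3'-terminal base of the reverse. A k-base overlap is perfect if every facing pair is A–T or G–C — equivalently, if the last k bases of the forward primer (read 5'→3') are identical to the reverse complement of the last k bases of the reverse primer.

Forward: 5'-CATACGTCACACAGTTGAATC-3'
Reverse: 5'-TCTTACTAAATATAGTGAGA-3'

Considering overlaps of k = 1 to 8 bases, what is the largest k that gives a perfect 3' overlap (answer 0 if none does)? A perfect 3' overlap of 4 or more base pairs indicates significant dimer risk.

Last 8 bases (5'→3') — forward …GTTGAATC, reverse …TAGTGAGA.
Reverse complement of the reverse primer's last 8 bases: TCTCACTA; its first k bases are the reverse complement of the reverse primer's last k bases, so a perfect k-base overlap needs the forward primer's last k bases to equal them.
Comparing (forward last k vs required): k=1: C vs T ✗; k=2: TC vs TC ✓; k=3: ATC vs TCT ✗; k=4: AATC vs TCTC ✗; k=5: GAATC vs TCTCA ✗; k=6: TGAATC vs TCTCAC ✗; k=7: TTGAATC vs TCTCACT ✗; k=8: GTTGAATC vs TCTCACTA ✗.
Only k = 2 is perfect, so the longest perfect 3' overlap is 2.

Longest perfect overlap: 2 complementary base pairs; below the dimer-risk threshold (threshold 4).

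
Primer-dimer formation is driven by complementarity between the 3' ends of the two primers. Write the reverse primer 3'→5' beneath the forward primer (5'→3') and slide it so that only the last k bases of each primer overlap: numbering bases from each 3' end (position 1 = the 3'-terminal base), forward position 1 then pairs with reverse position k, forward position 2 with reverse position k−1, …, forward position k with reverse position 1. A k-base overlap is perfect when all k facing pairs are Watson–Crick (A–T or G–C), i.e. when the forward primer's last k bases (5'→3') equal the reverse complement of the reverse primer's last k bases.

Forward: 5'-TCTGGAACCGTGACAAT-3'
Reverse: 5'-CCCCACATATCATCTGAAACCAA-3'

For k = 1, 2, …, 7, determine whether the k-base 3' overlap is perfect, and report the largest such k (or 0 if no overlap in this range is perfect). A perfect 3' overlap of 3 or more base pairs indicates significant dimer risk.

Last 7 bases (5'→3') — forward …TGACAAT, reverse …AAACCAA.
Reverse complement of the reverse primer's last 7 bases: TTGGTTT; its first k bases are the reverse complement of the reverse primer's last k bases, so a perfect k-base overlap needs the forward primer's last k bases to equal them.
Comparing (forward last k vs required): k=1: T vs T ✓; k=2: AT vs TT ✗; k=3: AAT vs TTG ✗; k=4: CAAT vs TTGG ✗; k=5: ACAAT vs TTGGT ✗; k=6: GACAAT vs TTGGTT ✗; k=7: TGACAAT vs TTGGTTT ✗.
Only k = 1 is perfect, so the longest perfect 3' overlap is 1.

Longest perfect overlap: 1 complementary base pair; below the dimer-risk threshold (threshold 3).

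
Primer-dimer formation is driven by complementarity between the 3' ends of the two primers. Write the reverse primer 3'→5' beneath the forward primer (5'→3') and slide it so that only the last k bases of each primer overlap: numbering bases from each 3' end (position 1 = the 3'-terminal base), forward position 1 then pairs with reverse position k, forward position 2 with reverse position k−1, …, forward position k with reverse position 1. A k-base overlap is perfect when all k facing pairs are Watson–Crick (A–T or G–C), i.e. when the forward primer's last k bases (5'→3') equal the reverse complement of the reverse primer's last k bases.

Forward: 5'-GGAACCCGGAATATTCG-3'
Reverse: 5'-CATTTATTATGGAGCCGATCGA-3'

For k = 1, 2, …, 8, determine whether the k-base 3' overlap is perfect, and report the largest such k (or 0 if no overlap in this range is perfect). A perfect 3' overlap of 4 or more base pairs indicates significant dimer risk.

Last 8 bases (5'→3') — forward …AATATTCG, reverse …CCGATCGA.
Reverse complement of the reverse primer's last 8 bases: TCGATCGG; its first k bases are the reverse complement of the reverse primer's last k bases, so a perfect k-base overlap needs the forward primer's last k bases to equal them.
Comparing (forward last k vs required): k=1: G vs T ✗; k=2: CG vs TC ✗; k=3: TCG vs TCG ✓; k=4: TTCG vs TCGA ✗; k=5: ATTCG vs TCGAT ✗; k=6: TATTCG vs TCGATC ✗; k=7: ATATTCG vs TCGATCG ✗; k=8: AATATTCG vs TCGATCGG ✗.
Only k = 3 is perfect, so the longest perfect 3' overlap is 3.

Longest perfect overlap: 3 complementary base pairs; below the dimer-risk threshold (threshold 4).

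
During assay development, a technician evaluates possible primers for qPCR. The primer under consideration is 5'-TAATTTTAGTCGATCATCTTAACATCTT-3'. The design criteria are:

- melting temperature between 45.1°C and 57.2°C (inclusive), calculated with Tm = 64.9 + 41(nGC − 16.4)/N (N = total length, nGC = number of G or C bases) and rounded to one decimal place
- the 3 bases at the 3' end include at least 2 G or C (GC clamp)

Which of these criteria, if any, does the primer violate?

Base counts: A=8, T=13, G=2, C=5 (length 28).
Tm: Tm = 64.9 + 41·(7 − 16.4)/28 = 51.1°C ✓
GC clamp: 3' end CTT has 1 G/C, need ≥2 ✗

Fails: GC clamp.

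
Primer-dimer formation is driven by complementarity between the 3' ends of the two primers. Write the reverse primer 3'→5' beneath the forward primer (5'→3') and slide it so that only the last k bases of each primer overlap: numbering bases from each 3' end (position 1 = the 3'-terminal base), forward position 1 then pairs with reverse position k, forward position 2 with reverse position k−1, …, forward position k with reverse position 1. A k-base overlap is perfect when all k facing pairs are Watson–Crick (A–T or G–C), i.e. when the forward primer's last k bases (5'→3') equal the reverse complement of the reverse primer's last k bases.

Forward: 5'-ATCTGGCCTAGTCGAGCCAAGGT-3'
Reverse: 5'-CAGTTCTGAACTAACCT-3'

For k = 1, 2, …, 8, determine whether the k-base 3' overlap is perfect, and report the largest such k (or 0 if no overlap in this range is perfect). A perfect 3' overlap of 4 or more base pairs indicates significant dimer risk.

Last 8 bases (5'→3') — forward …GCCAAGGT, reverse …ACTAACCT.
Reverse complement of the reverse primer's last 8 bases: AGGTTAGT; its first k bases are the reverse complement of the reverse primer's last k bases, so a perfect k-base overlap needs the forward primer's last k bases to equal them.
Comparing (forward last k vs required): k=1: T vs A ✗; k=2: GT vs AG ✗; k=3: GGT vs AGG ✗; k=4: AGGT vs AGGT ✓; k=5: AAGGT vs AGGTT ✗; k=6: CAAGGT vs AGGTTA ✗; k=7: CCAAGGT vs AGGTTAG ✗; k=8: GCCAAGGT vs AGGTTAGT ✗.
Only k = 4 is perfect, so the longest perfect 3' overlap is 4.

Longest perfect overlap: 4 complementary base pairs; significant dimer risk (threshold 4).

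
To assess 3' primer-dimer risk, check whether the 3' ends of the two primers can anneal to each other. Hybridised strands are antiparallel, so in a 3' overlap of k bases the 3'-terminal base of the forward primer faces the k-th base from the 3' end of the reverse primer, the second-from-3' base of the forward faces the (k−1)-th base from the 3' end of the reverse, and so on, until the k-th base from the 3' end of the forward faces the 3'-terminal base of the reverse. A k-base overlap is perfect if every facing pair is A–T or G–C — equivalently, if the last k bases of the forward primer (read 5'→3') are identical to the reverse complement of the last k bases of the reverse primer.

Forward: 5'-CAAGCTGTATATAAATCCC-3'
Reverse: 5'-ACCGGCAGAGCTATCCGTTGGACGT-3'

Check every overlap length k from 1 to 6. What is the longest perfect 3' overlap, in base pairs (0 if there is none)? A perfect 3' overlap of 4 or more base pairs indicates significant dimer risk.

Last 6 bases (5'→3') — forward …AATCCC, reverse …GGACGT.
Reverse complement of the reverse primer's last 6 bases: ACGTCC; its first k bases are the reverse complement of the reverse primer's last k bases, so a perfect k-base overlap needs the forward primer's last k bases to equal them.
Comparing (forward last k vs required): k=1: C vs A ✗; k=2: CC vs AC ✗; k=3: CCC vs ACG ✗; k=4: TCCC vs ACGT ✗; k=5: ATCCC vs ACGTC ✗; k=6: AATCCC vs ACGTCC ✗.
No overlap length from 1 to 6 is perfect, so the longest perfect 3' overlap is 0.

Longest perfect overlap: 0 complementary base pairs; below the dimer-risk threshold (threshold 4).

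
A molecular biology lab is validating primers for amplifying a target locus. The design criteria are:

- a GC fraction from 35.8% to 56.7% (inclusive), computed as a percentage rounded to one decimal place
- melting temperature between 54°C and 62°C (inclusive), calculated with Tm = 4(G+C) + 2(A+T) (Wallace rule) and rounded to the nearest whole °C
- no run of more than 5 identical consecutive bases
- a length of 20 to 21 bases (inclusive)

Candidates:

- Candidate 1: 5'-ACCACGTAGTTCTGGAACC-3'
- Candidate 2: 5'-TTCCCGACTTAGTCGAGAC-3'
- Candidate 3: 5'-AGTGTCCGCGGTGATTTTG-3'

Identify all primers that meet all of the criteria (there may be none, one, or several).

Candidate 1 (19 nt, A=5 T=4 G=4 C=6): GC 10/19 = 52.6% ✓; Tm = 2·9 + 4·10 = 58°C ✓; longest run = 2 ✓; length 19, outside 20–21 ✗ — fails.
Candidate 2 (19 nt, A=4 T=5 G=4 C=6): GC 10/19 = 52.6% ✓; Tm = 2·9 + 4·10 = 58°C ✓; longest run = 3 ✓; length 19, outside 20–21 ✗ — fails.
Candidate 3 (19 nt, A=2 T=7 G=7 C=3): GC 10/19 = 52.6% ✓; Tm = 2·9 + 4·10 = 58°C ✓; longest run = 4 ✓; length 19, outside 20–21 ✗ — fails.

None of the candidates satisfy all criteria.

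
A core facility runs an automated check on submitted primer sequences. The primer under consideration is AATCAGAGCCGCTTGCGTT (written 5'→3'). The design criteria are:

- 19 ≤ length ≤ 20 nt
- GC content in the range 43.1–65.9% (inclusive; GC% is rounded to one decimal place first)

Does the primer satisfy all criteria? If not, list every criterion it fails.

Base counts: A=4, T=5, G=5, C=5 (length 19).
length: length 19 ✓
GC content: GC 10/19 = 52.6% ✓

Meets all criteria.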